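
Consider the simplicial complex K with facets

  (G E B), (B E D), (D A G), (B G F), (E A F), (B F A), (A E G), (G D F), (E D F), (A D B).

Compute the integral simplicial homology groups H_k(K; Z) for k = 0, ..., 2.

H_0 = Z,  H_1 = Z/2,  H_2 = 0.

K has 6 vertices, 15 edges, 10 triangles.
rank ∂_0 = 0, rank ∂_1 = 5 ⇒ b_0 = 6 − 0 − 5 = 1; all invariant factors of ∂_1 are 1 so no torsion. So H_0 ≅ Z.
rank ∂_1 = 5, rank ∂_2 = 10 ⇒ b_1 = 15 − 5 − 10 = 0; ∂_2 has invariant factor(s) [2] giving torsion. So H_1 ≅ Z/2.
rank ∂_2 = 10, rank ∂_3 = 0 ⇒ b_2 = 10 − 10 − 0 = 0. So H_2 ≅ 0.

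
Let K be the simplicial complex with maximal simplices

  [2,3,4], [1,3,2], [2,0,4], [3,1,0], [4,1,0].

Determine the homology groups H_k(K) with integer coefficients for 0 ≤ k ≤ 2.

H_0 = Z,  H_1 = Z,  H_2 = 0.

Take the total order 0 < 1 < 2 < 3 < 4 on the vertex set. Then K (dimension 2) consists of the simplices:

  0-simplices (5): [0], [1], [2], [3], [4]
  1-simplices (10): [0,1], [0,2], [0,3], [0,4], [1,2], [1,3], [1,4], [2,3], [2,4], [3,4]
  2-simplices (5): [0,1,3], [0,1,4], [0,2,4], [1,2,3], [2,3,4]

so the chain groups are C_0 ≅ Z^5, C_1 ≅ Z^10, C_2 ≅ Z^5.

∂_1: C_1 → C_0 maps an edge to its endpoints' difference, ∂[p,q] = q − p. For instance
  ∂[0,3] = [3] − [0].
The resulting 5×10 matrix has rank 4, and its Smith normal form has invariant factors (1,1,1,1).

∂_2: C_2 → C_1 maps a triangle to the signed sum of its edges. For instance
  ∂[0,1,3] = [1,3] − [0,3] + [0,1],
  ∂[2,3,4] = [3,4] − [2,4] + [2,3].
This gives a 10×5 integer matrix of rank 5; reducing to Smith normal form yields diagonal entries (1,1,1,1,1).

Reading off H_k = ker ∂_k / im ∂_{k+1}:

  H_0: rank C_0 − rank ∂_1 = 5 − 4 = 1, and the invariant factors of ∂_1 are all 1, so H_0 ≅ Z.
  H_1: rank ker ∂_1 − rank ∂_2 = (10 − 4) − 5 = 1, and the invariant factors of ∂_2 are all 1, so H_1 ≅ Z.
  H_2: rank ker ∂_2 − rank ∂_3 = (5 − 5) − 0 = 0, and there is no ∂_3, so H_2 ≅ 0.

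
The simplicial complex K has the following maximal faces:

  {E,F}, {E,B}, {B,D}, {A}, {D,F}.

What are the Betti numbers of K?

Order the vertices as A < B < D < E < F. Listing each simplex with vertices in this order, K has dimension 1 with simplices:

  0-simplices (5): A, B, D, E, F
  1-simplices (4): BD, BE, DF, EF

giving chain groups C_0 ≅ Z^5, C_1 ≅ Z^4.

∂_1: C_1 → C_0 is given by ∂[p,q] = [q] − [p]. For instance
  ∂EF = F − E.
The resulting 5×4 matrix has rank 3, and its Smith normal form has invariant factors (1,1,1).

Now H_k = ker ∂_k / im ∂_{k+1}, so:

  H_0: rank C_0 − rank ∂_1 = 5 − 3 = 2, and the invariant factors of ∂_1 are all 1, so H_0 = Z^2.
  H_1: rank ker ∂_1 − rank ∂_2 = (4 − 3) − 0 = 1, and there is no ∂_2, so H_1 = Z.

As a check, the Euler characteristic is 5 − 4 = 1, which agrees with 2 − 1 = 1.

Hence the Betti numbers are b_0 = 2, b_1 = 1.

b_0 = 2, b_1 = 1.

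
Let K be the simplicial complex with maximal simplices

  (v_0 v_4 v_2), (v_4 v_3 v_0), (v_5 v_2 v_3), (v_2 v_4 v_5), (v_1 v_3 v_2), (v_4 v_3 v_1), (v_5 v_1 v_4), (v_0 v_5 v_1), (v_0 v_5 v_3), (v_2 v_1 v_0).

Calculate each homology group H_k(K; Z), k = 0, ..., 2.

Take the total order v_0 < v_1 < v_2 < v_3 < v_4 < v_5 on the vertex set. Then K (dimension 2) consists of the simplices:

  0-simplices (6): [v_0], [v_1], [v_2], [v_3], [v_4], [v_5]
  1-simplices (15): (15 of them)
  2-simplices (10): [v_0,v_1,v_2], [v_0,v_1,v_5], [v_0,v_2,v_4], [v_0,v_3,v_4], [v_0,v_3,v_5], [v_1,v_2,v_3], [v_1,v_3,v_4], [v_1,v_4,v_5], [v_2,v_3,v_5], [v_2,v_4,v_5]

Hence C_0 ≅ Z^6, C_1 ≅ Z^15, C_2 ≅ Z^10.

The boundary map ∂_1: C_1 → C_0 maps an edge to its endpoints' difference, ∂[p,q] = q − p. For instance
  ∂[v_0,v_3] = [v_3] − [v_0].
This gives a 6×15 integer matrix of rank 5; reducing to Smith normal form yields diagonal entries (1,1,1,1,1).

Boundary ∂_2: C_2 → C_1 sends each 2-simplex [p,q,r] to [q,r] − [p,r] + [p,q]. For instance
  ∂[v_1,v_3,v_4] = [v_3,v_4] − [v_1,v_4] + [v_1,v_3],
  ∂[v_1,v_4,v_5] = [v_4,v_5] − [v_1,v_5] + [v_1,v_4].
This gives a 15×10 integer matrix of rank 10; reducing to Smith normal form yields diagonal entries (1,1,1,1,1,1,1,1,1,2).

Computing H_k = (kernel of ∂_k) / (image of ∂_{k+1}):

  H_0: rank C_0 − rank ∂_1 = 6 − 5 = 1, and the invariant factors of ∂_1 are all 1, so H_0 ≅ Z.
  H_1: rank ker ∂_1 − rank ∂_2 = (15 − 5) − 10 = 0, and ∂_2 has invariant factor 2 > 1, so H_1 ≅ Z/2.
  H_2: rank ker ∂_2 − rank ∂_3 = (10 − 10) − 0 = 0, and there is no ∂_3, so H_2 ≅ 0.

As a check, the Euler characteristic is 6 − 15 + 10 = 1, which agrees with 1 − 0 + 0 = 1.

H_0 ≅ Z,  H_1 ≅ Z/2,  H_2 = 0.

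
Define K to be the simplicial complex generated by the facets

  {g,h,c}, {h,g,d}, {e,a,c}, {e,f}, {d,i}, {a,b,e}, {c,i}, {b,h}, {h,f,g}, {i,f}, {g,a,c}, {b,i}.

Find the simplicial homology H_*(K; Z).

We work with the vertex ordering a < b < c < d < e < f < g < h < i. The simplices of K, each written with vertices in increasing order, are:

  0-simplices (9): a, b, c, d, e, f, g, h, i
  1-simplices (19): ab, ac, ae, ag, be, bh, bi, ce, cg, ch, ci, dg, dh, di, ef, fg, fh, fi, gh
  2-simplices (6): abe, ace, acg, cgh, dgh, fgh

so the chain groups are C_0 ≅ Z^9, C_1 ≅ Z^19, C_2 ≅ Z^6.

Boundary ∂_1: C_1 → C_0 maps an edge to its endpoints' difference, ∂[p,q] = q − p.
The 9×19 boundary matrix has rank 8 and Smith normal form diag(1,1,1,1,1,1,1,1).

Boundary ∂_2: C_2 → C_1 maps a triangle to the signed sum of its edges. For instance
  ∂abe = be − ae + ab,
  ∂cgh = gh − ch + cg.
As a 19×6 matrix over Z this has rank 6, with invariant factors (1,1,1,1,1,1).

Now H_k = ker ∂_k / im ∂_{k+1}, so:

  H_0: rank C_0 − rank ∂_1 = 9 − 8 = 1, and the invariant factors of ∂_1 are all 1, so H_0 ≅ Z.
  H_1: rank ker ∂_1 − rank ∂_2 = (19 − 8) − 6 = 5, and the invariant factors of ∂_2 are all 1, so H_1 ≅ Z^5.
  H_2: rank ker ∂_2 − rank ∂_3 = (6 − 6) − 0 = 0, and there is no ∂_3, so H_2 ≅ 0.

H_0 = Z,  H_1 = Z^5,  H_2 = 0.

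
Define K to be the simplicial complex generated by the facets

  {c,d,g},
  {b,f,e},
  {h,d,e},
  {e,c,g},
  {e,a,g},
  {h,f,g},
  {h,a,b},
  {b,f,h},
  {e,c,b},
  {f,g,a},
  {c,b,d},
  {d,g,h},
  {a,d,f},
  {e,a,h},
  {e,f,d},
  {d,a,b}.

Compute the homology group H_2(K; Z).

Take the total order a < b < c < d < e < f < g < h on the vertex set. Then K (dimension 2) consists of the simplices:

  0-simplices (8): a, b, c, d, e, f, g, h
  1-simplices (24): ab, ad, ae, af, ag, ah, bc, bd, be, bf, bh, cd, ce, cg, de, df, dg, dh, ef, eg, eh, fg, fh, gh
  2-simplices (16): abd, abh, adf, aeg, aeh, afg, bcd, bce, bef, bfh, cdg, ceg, def, deh, dgh, fgh

giving chain groups C_0 ≅ Z^8, C_1 ≅ Z^24, C_2 ≅ Z^16.

∂_1: C_1 → C_0 is given by ∂[p,q] = [q] − [p].
This gives a 8×24 integer matrix of rank 7; reducing to Smith normal form yields diagonal entries (1,1,1,1,1,1,1).

The boundary map ∂_2: C_2 → C_1 maps a triangle to the signed sum of its edges. For instance
  ∂aeh = eh − ah + ae,
  ∂def = ef − df + de.
This gives a 24×16 integer matrix of rank 15; reducing to Smith normal form yields diagonal entries (1,1,1,1,1,1,1,1,1,1,1,1,1,1,1).

Computing H_k = (kernel of ∂_k) / (image of ∂_{k+1}):

  H_2: rank ker ∂_2 − rank ∂_3 = (16 − 15) − 0 = 1, and there is no ∂_3, so H_2 = Z.

(K is a triangulation of the torus T^2.)

H_2 = Z.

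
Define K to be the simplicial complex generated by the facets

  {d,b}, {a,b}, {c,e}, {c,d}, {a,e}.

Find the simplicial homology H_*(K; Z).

Take the total order a < b < c < d < e on the vertex set. Then K (dimension 1) consists of the simplices:

  0-simplices (5): a, b, c, d, e
  1-simplices (5): ab, ae, bd, cd, ce

so the chain groups are C_0 ≅ Z^5, C_1 ≅ Z^5.

Boundary ∂_1: C_1 → C_0 is given by ∂[p,q] = [q] − [p]. For instance
  ∂ce = e − c.
The 5×5 boundary matrix has rank 4 and Smith normal form diag(1,1,1,1).

Reading off H_k = ker ∂_k / im ∂_{k+1}:

  H_0: rank C_0 − rank ∂_1 = 5 − 4 = 1, and the invariant factors of ∂_1 are all 1, so H_0 ≅ Z.
  H_1: rank ker ∂_1 − rank ∂_2 = (5 − 4) − 0 = 1, and there is no ∂_2, so H_1 ≅ Z.

H_0 = Z,  H_1 = Z.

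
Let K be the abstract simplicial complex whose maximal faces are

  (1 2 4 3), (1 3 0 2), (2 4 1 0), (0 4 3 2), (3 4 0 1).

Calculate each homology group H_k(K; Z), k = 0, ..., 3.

H_0 = Z,  H_1 = 0,  H_2 = 0,  H_3 = Z.

Take the total order 0 < 1 < 2 < 3 < 4 on the vertex set. Then K (dimension 3) consists of the simplices:

  0-simplices (5): [0], [1], [2], [3], [4]
  1-simplices (10): [0,1], [0,2], [0,3], [0,4], [1,2], [1,3], [1,4], [2,3], [2,4], [3,4]
  2-simplices (10): [0,1,2], [0,1,3], [0,1,4], [0,2,3], [0,2,4], [0,3,4], [1,2,3], [1,2,4], [1,3,4], [2,3,4]
  3-simplices (5): [0,1,2,3], [0,1,2,4], [0,1,3,4], [0,2,3,4], [1,2,3,4]

so the chain groups are C_0 ≅ Z^5, C_1 ≅ Z^10, C_2 ≅ Z^10, C_3 ≅ Z^5.

Boundary ∂_1: C_1 → C_0 is given by ∂[p,q] = [q] − [p].
The resulting 5×10 matrix has rank 4, and its Smith normal form has invariant factors (1,1,1,1).

The boundary map ∂_2: C_2 → C_1 sends each 2-simplex [p,q,r] to [q,r] − [p,r] + [p,q]. For instance
  ∂[0,2,3] = [2,3] − [0,3] + [0,2],
  ∂[0,1,3] = [1,3] − [0,3] + [0,1].
This gives a 10×10 integer matrix of rank 6; reducing to Smith normal form yields diagonal entries (1,1,1,1,1,1).

∂_3: C_3 → C_2 sends each 3-simplex σ to the alternating sum Σ_i (−1)^i (σ with its i-th vertex removed). For instance
  ∂[0,1,2,4] = [1,2,4] − [0,2,4] + [0,1,4] − [0,1,2],
  ∂[0,1,2,3] = [1,2,3] − [0,2,3] + [0,1,3] − [0,1,2].
As a 10×5 matrix over Z this has rank 4, with invariant factors (1,1,1,1).

Reading off H_k = ker ∂_k / im ∂_{k+1}:

  H_0: rank C_0 − rank ∂_1 = 5 − 4 = 1, and the invariant factors of ∂_1 are all 1, so H_0 = Z.
  H_1: rank ker ∂_1 − rank ∂_2 = (10 − 4) − 6 = 0, and the invariant factors of ∂_2 are all 1, so H_1 = 0.
  H_2: rank ker ∂_2 − rank ∂_3 = (10 − 6) − 4 = 0, and the invariant factors of ∂_3 are all 1, so H_2 = 0.
  H_3: rank ker ∂_3 − rank ∂_4 = (5 − 4) − 0 = 1, and there is no ∂_4, so H_3 = Z.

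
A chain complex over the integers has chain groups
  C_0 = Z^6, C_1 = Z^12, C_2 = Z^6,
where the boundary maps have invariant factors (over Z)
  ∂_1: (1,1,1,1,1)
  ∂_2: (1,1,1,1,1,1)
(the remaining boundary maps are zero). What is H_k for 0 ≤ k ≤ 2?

H_0 ≅ Z,  H_1 ≅ Z,  H_2 = 0.

H_0: b_0 = 6 − 0 − 5 = 1; torsion from ∂_1 factors > 1: none. So H_0 ≅ Z.
H_1: b_1 = 12 − 5 − 6 = 1; torsion from ∂_2 factors > 1: none. So H_1 ≅ Z.
H_2: b_2 = 6 − 6 − 0 = 0; torsion from ∂_3 factors > 1: none. So H_2 ≅ 0.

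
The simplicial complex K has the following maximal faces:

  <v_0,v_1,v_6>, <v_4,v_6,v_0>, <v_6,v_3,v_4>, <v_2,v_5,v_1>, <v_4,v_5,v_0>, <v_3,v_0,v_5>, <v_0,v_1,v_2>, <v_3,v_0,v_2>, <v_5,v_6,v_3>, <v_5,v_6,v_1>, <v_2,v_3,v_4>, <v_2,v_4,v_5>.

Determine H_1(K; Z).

Take the total order v_0 < v_1 < v_2 < v_3 < v_4 < v_5 < v_6 on the vertex set. Then K (dimension 2) consists of the simplices:

  0-simplices (7): [v_0], [v_1], [v_2], [v_3], [v_4], [v_5], [v_6]
  1-simplices (18): (18 of them)
  2-simplices (12): (12 of them)

giving chain groups C_0 ≅ Z^7, C_1 ≅ Z^18, C_2 ≅ Z^12.

Boundary ∂_1: C_1 → C_0 sends each edge [p,q] (with p < q) to q − p. For instance
  ∂[v_5,v_6] = [v_6] − [v_5].
The resulting 7×18 matrix has rank 6, and its Smith normal form has invariant factors (1,1,1,1,1,1).

Boundary ∂_2: C_2 → C_1 maps a triangle to the signed sum of its edges. For instance
  ∂[v_0,v_2,v_3] = [v_2,v_3] − [v_0,v_3] + [v_0,v_2],
  ∂[v_0,v_4,v_6] = [v_4,v_6] − [v_0,v_6] + [v_0,v_4].
As a 18×12 matrix over Z this has rank 12, with invariant factors (1,1,1,1,1,1,1,1,1,1,1,2).

Computing H_k = (kernel of ∂_k) / (image of ∂_{k+1}):

  H_1: rank ker ∂_1 − rank ∂_2 = (18 − 6) − 12 = 0, and ∂_2 has invariant factor 2 > 1, so H_1 = Z/2.

H_1 = Z/2.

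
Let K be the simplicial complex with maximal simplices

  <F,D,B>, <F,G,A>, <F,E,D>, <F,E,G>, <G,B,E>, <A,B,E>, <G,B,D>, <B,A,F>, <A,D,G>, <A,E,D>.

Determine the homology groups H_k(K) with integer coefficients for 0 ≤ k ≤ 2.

H_0 = Z,  H_1 = Z_2,  H_2 = 0.

Take the total order A < B < D < E < F < G on the vertex set. Then K (dimension 2) consists of the simplices:

  0-simplices (6): A, B, D, E, F, G
  1-simplices (15): AB, AD, AE, AF, AG, BD, BE, BF, BG, DE, DF, DG, EF, EG, FG
  2-simplices (10): ABE, ABF, ADE, ADG, AFG, BDF, BDG, BEG, DEF, EFG

giving chain groups C_0 ≅ Z^6, C_1 ≅ Z^15, C_2 ≅ Z^10.

Boundary ∂_1: C_1 → C_0 sends each edge [p,q] (with p < q) to q − p.
As a 6×15 matrix over Z this has rank 5, with invariant factors (1,1,1,1,1).

The boundary map ∂_2: C_2 → C_1 maps a triangle to the signed sum of its edges. For instance
  ∂ADE = DE − AE + AD,
  ∂AFG = FG − AG + AF.
As a 15×10 matrix over Z this has rank 10, with invariant factors (1,1,1,1,1,1,1,1,1,2).

Now H_k = ker ∂_k / im ∂_{k+1}, so:

  H_0: rank C_0 − rank ∂_1 = 6 − 5 = 1, and the invariant factors of ∂_1 are all 1, so H_0 ≅ Z.
  H_1: rank ker ∂_1 − rank ∂_2 = (15 − 5) − 10 = 0, and ∂_2 has invariant factor 2 > 1, so H_1 ≅ Z_2.
  H_2: rank ker ∂_2 − rank ∂_3 = (10 − 10) − 0 = 0, and there is no ∂_3, so H_2 ≅ 0.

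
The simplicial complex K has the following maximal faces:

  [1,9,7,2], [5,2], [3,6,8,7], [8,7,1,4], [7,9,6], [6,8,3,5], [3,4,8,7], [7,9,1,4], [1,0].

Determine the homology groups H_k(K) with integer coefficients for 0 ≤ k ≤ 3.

We work with the vertex ordering 0 < 1 < 2 < 3 < 4 < 5 < 6 < 7 < 8 < 9. The simplices of K, each written with vertices in increasing order, are:

  0-simplices (10): [0], [1], [2], [3], [4], [5], [6], [7], [8], [9]
  1-simplices (24): (24 of them)
  2-simplices (20): (20 of them)
  3-simplices (6): [1,2,7,9], [1,4,7,8], [1,4,7,9], [3,4,7,8], [3,5,6,8], [3,6,7,8]

so the chain groups are C_0 ≅ Z^10, C_1 ≅ Z^24, C_2 ≅ Z^20, C_3 ≅ Z^6.

Boundary ∂_1: C_1 → C_0 maps an edge to its endpoints' difference, ∂[p,q] = q − p. For instance
  ∂[6,7] = [7] − [6].
As a 10×24 matrix over Z this has rank 9, with invariant factors (1,1,1,1,1,1,1,1,1).

The boundary map ∂_2: C_2 → C_1 acts by ∂[p,q,r] = [q,r] − [p,r] + [p,q]. For instance
  ∂[1,4,7] = [4,7] − [1,7] + [1,4],
  ∂[1,4,8] = [4,8] − [1,8] + [1,4].
This gives a 24×20 integer matrix of rank 14; reducing to Smith normal form yields diagonal entries (1,1,1,1,1,1,1,1,1,1,1,1,1,1).

∂_3: C_3 → C_2 sends each 3-simplex σ to the alternating sum Σ_i (−1)^i (σ with its i-th vertex removed). For instance
  ∂[1,4,7,8] = [4,7,8] − [1,7,8] + [1,4,8] − [1,4,7],
  ∂[3,5,6,8] = [5,6,8] − [3,6,8] + [3,5,8] − [3,5,6].
As a 20×6 matrix over Z this has rank 6, with invariant factors (1,1,1,1,1,1).

Computing H_k = (kernel of ∂_k) / (image of ∂_{k+1}):

  H_0: rank C_0 − rank ∂_1 = 10 − 9 = 1, and the invariant factors of ∂_1 are all 1, so H_0 ≅ Z.
  H_1: rank ker ∂_1 − rank ∂_2 = (24 − 9) − 14 = 1, and the invariant factors of ∂_2 are all 1, so H_1 ≅ Z.
  H_2: rank ker ∂_2 − rank ∂_3 = (20 − 14) − 6 = 0, and the invariant factors of ∂_3 are all 1, so H_2 ≅ 0.
  H_3: rank ker ∂_3 − rank ∂_4 = (6 − 6) − 0 = 0, and there is no ∂_4, so H_3 ≅ 0.

As a check, the Euler characteristic is 10 − 24 + 20 − 6 = 0, which agrees with 1 − 1 + 0 − 0 = 0.

H_0 ≅ Z,  H_1 ≅ Z,  H_2 = 0,  H_3 = 0.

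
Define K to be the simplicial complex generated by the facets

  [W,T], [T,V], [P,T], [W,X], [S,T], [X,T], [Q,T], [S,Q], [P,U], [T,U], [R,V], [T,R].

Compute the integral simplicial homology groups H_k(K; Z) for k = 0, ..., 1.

We work with the vertex ordering P < Q < R < S < T < U < V < W < X. The simplices of K, each written with vertices in increasing order, are:

  0-simplices (9): P, Q, R, S, T, U, V, W, X
  1-simplices (12): PT, PU, QS, QT, RT, RV, ST, TU, TV, TW, TX, WX

Hence C_0 ≅ Z^9, C_1 ≅ Z^12.

The boundary map ∂_1: C_1 → C_0 sends each edge [p,q] (with p < q) to q − p.
The resulting 9×12 matrix has rank 8, and its Smith normal form has invariant factors (1,1,1,1,1,1,1,1).

Now H_k = ker ∂_k / im ∂_{k+1}, so:

  H_0: rank C_0 − rank ∂_1 = 9 − 8 = 1, and the invariant factors of ∂_1 are all 1, so H_0 = Z.
  H_1: rank ker ∂_1 − rank ∂_2 = (12 − 8) − 0 = 4, and there is no ∂_2, so H_1 = Z^4.

(K is a triangulation of a wedge of 4 circles.)

H_0 = Z,  H_1 = Z^4.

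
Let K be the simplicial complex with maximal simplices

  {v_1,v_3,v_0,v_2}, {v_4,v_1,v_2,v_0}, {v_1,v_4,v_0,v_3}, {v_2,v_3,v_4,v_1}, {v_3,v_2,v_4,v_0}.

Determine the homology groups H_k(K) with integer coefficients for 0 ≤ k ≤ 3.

We work with the vertex ordering v_0 < v_1 < v_2 < v_3 < v_4. The simplices of K, each written with vertices in increasing order, are:

  0-simplices (5): [v_0], [v_1], [v_2], [v_3], [v_4]
  1-simplices (10): [v_0,v_1], [v_0,v_2], [v_0,v_3], [v_0,v_4], [v_1,v_2], [v_1,v_3], [v_1,v_4], [v_2,v_3], [v_2,v_4], [v_3,v_4]
  2-simplices (10): [v_0,v_1,v_2], [v_0,v_1,v_3], [v_0,v_1,v_4], [v_0,v_2,v_3], [v_0,v_2,v_4], [v_0,v_3,v_4], [v_1,v_2,v_3], [v_1,v_2,v_4], [v_1,v_3,v_4], [v_2,v_3,v_4]
  3-simplices (5): [v_0,v_1,v_2,v_3], [v_0,v_1,v_2,v_4], [v_0,v_1,v_3,v_4], [v_0,v_2,v_3,v_4], [v_1,v_2,v_3,v_4]

Hence C_0 ≅ Z^5, C_1 ≅ Z^10, C_2 ≅ Z^10, C_3 ≅ Z^5.

∂_1: C_1 → C_0 sends each edge [p,q] (with p < q) to q − p.
As a 5×10 matrix over Z this has rank 4, with invariant factors (1,1,1,1).

The boundary map ∂_2: C_2 → C_1 acts by ∂[p,q,r] = [q,r] − [p,r] + [p,q]. For instance
  ∂[v_0,v_2,v_4] = [v_2,v_4] − [v_0,v_4] + [v_0,v_2],
  ∂[v_0,v_2,v_3] = [v_2,v_3] − [v_0,v_3] + [v_0,v_2].
The 10×10 boundary matrix has rank 6 and Smith normal form diag(1,1,1,1,1,1).

The boundary map ∂_3: C_3 → C_2 sends each 3-simplex σ to the alternating sum Σ_i (−1)^i (σ with its i-th vertex removed). For instance
  ∂[v_0,v_1,v_2,v_3] = [v_1,v_2,v_3] − [v_0,v_2,v_3] + [v_0,v_1,v_3] − [v_0,v_1,v_2],
  ∂[v_1,v_2,v_3,v_4] = [v_2,v_3,v_4] − [v_1,v_3,v_4] + [v_1,v_2,v_4] − [v_1,v_2,v_3].
As a 10×5 matrix over Z this has rank 4, with invariant factors (1,1,1,1).

Now H_k = ker ∂_k / im ∂_{k+1}, so:

  H_0: rank C_0 − rank ∂_1 = 5 − 4 = 1, and the invariant factors of ∂_1 are all 1, so H_0 = Z.
  H_1: rank ker ∂_1 − rank ∂_2 = (10 − 4) − 6 = 0, and the invariant factors of ∂_2 are all 1, so H_1 = 0.
  H_2: rank ker ∂_2 − rank ∂_3 = (10 − 6) − 4 = 0, and the invariant factors of ∂_3 are all 1, so H_2 = 0.
  H_3: rank ker ∂_3 − rank ∂_4 = (5 − 4) − 0 = 1, and there is no ∂_4, so H_3 = Z.

H_0 = Z,  H_1 = 0,  H_2 = 0,  H_3 = Z.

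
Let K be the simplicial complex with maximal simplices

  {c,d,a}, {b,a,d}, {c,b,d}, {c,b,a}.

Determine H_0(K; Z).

H_0 ≅ Z.

We work with the vertex ordering a < b < c < d. The simplices of K, each written with vertices in increasing order, are:

  0-simplices (4): a, b, c, d
  1-simplices (6): ab, ac, ad, bc, bd, cd
  2-simplices (4): abc, abd, acd, bcd

Hence C_0 ≅ Z^4, C_1 ≅ Z^6, C_2 ≅ Z^4.

∂_1: C_1 → C_0 is given by ∂[p,q] = [q] − [p].
The 4×6 boundary matrix has rank 3 and Smith normal form diag(1,1,1).

∂_2: C_2 → C_1 acts by ∂[p,q,r] = [q,r] − [p,r] + [p,q]. For instance
  ∂bcd = cd − bd + bc,
  ∂abc = bc − ac + ab.
The 6×4 boundary matrix has rank 3 and Smith normal form diag(1,1,1).

Computing H_k = (kernel of ∂_k) / (image of ∂_{k+1}):

  H_0: rank C_0 − rank ∂_1 = 4 − 3 = 1, and the invariant factors of ∂_1 are all 1, so H_0 = Z.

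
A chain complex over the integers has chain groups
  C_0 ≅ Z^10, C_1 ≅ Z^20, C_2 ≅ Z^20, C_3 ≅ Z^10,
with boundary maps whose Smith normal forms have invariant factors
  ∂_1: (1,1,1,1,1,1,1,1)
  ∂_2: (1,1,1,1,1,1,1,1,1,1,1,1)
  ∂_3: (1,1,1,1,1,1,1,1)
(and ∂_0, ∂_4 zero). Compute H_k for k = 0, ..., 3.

H_0: b_0 = 10 − 0 − 8 = 2; torsion from ∂_1 factors > 1: none. So H_0 = Z^2.
H_1: b_1 = 20 − 8 − 12 = 0; torsion from ∂_2 factors > 1: none. So H_1 = 0.
H_2: b_2 = 20 − 12 − 8 = 0; torsion from ∂_3 factors > 1: none. So H_2 = 0.
H_3: b_3 = 10 − 8 − 0 = 2; torsion from ∂_4 factors > 1: none. So H_3 = Z^2.

H_0 = Z^2,  H_1 = 0,  H_2 = 0,  H_3 = Z^2.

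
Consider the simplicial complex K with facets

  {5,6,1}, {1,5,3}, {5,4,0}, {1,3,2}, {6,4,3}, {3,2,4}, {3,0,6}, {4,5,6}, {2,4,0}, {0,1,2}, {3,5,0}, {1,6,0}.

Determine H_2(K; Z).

H_2 ≅ 0.

Take the total order 0 < 1 < 2 < 3 < 4 < 5 < 6 on the vertex set. Then K (dimension 2) consists of the simplices:

  0-simplices (7): [0], [1], [2], [3], [4], [5], [6]
  1-simplices (18): [0,1], [0,2], [0,3], [0,4], [0,5], [0,6], [1,2], [1,3], [1,5], [1,6], [2,3], [2,4], [3,4], [3,5], [3,6], [4,5], [4,6], [5,6]
  2-simplices (12): [0,1,2], [0,1,6], [0,2,4], [0,3,5], [0,3,6], [0,4,5], [1,2,3], [1,3,5], [1,5,6], [2,3,4], [3,4,6], [4,5,6]

so the chain groups are C_0 ≅ Z^7, C_1 ≅ Z^18, C_2 ≅ Z^12.

∂_1: C_1 → C_0 sends each edge [p,q] (with p < q) to q − p.
The 7×18 boundary matrix has rank 6 and Smith normal form diag(1,1,1,1,1,1).

The boundary map ∂_2: C_2 → C_1 acts by ∂[p,q,r] = [q,r] − [p,r] + [p,q]. For instance
  ∂[0,4,5] = [4,5] − [0,5] + [0,4],
  ∂[0,2,4] = [2,4] − [0,4] + [0,2].
This gives a 18×12 integer matrix of rank 12; reducing to Smith normal form yields diagonal entries (1,1,1,1,1,1,1,1,1,1,1,2).

From H_k ≅ ker(∂_k) / im(∂_{k+1}) we obtain:

  H_2: rank ker ∂_2 − rank ∂_3 = (12 − 12) − 0 = 0, and there is no ∂_3, so H_2 = 0.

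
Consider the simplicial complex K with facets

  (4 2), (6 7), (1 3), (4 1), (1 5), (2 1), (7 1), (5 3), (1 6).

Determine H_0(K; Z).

Order the vertices as 1 < 2 < 3 < 4 < 5 < 6 < 7. Listing each simplex with vertices in this order, K has dimension 1 with simplices:

  0-simplices (7): [1], [2], [3], [4], [5], [6], [7]
  1-simplices (9): [1,2], [1,3], [1,4], [1,5], [1,6], [1,7], [2,4], [3,5], [6,7]

giving chain groups C_0 ≅ Z^7, C_1 ≅ Z^9.

∂_1: C_1 → C_0 sends each edge [p,q] (with p < q) to q − p. For instance
  ∂[2,4] = [4] − [2].
This gives a 7×9 integer matrix of rank 6; reducing to Smith normal form yields diagonal entries (1,1,1,1,1,1).

Reading off H_k = ker ∂_k / im ∂_{k+1}:

  H_0: rank C_0 − rank ∂_1 = 7 − 6 = 1, and the invariant factors of ∂_1 are all 1, so H_0 ≅ Z.

H_0 ≅ Z.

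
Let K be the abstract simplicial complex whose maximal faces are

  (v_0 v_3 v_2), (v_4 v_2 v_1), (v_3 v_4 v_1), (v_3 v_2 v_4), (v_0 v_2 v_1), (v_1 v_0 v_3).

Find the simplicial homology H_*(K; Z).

K has 5 vertices, 9 edges, 6 triangles.
rank ∂_0 = 0, rank ∂_1 = 4 ⇒ b_0 = 5 − 0 − 4 = 1; all invariant factors of ∂_1 are 1 so no torsion. So H_0 = Z.
rank ∂_1 = 4, rank ∂_2 = 5 ⇒ b_1 = 9 − 4 − 5 = 0; all invariant factors of ∂_2 are 1 so no torsion. So H_1 = 0.
rank ∂_2 = 5, rank ∂_3 = 0 ⇒ b_2 = 6 − 5 − 0 = 1. So H_2 = Z.

H_0 ≅ Z,  H_1 = 0,  H_2 ≅ Z.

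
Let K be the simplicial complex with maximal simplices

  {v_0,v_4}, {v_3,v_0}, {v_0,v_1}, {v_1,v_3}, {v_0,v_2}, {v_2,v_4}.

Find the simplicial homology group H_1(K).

H_1 = Z^2.

Take the total order v_0 < v_1 < v_2 < v_3 < v_4 on the vertex set. Then K (dimension 1) consists of the simplices:

  0-simplices (5): [v_0], [v_1], [v_2], [v_3], [v_4]
  1-simplices (6): [v_0,v_1], [v_0,v_2], [v_0,v_3], [v_0,v_4], [v_1,v_3], [v_2,v_4]

so the chain groups are C_0 ≅ Z^5, C_1 ≅ Z^6.

The boundary map ∂_1: C_1 → C_0 sends each edge [p,q] (with p < q) to q − p. For instance
  ∂[v_0,v_2] = [v_2] − [v_0].
The resulting 5×6 matrix has rank 4, and its Smith normal form has invariant factors (1,1,1,1).

Computing H_k = (kernel of ∂_k) / (image of ∂_{k+1}):

  H_1: rank ker ∂_1 − rank ∂_2 = (6 − 4) − 0 = 2, and there is no ∂_2, so H_1 ≅ Z^2.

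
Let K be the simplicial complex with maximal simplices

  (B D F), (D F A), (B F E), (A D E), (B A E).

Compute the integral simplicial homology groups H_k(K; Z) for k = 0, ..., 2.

H_0 ≅ Z,  H_1 ≅ Z,  H_2 = 0.

Order the vertices as A < B < D < E < F. Listing each simplex with vertices in this order, K has dimension 2 with simplices:

  0-simplices (5): A, B, D, E, F
  1-simplices (10): AB, AD, AE, AF, BD, BE, BF, DE, DF, EF
  2-simplices (5): ABE, ADE, ADF, BDF, BEF

Hence C_0 ≅ Z^5, C_1 ≅ Z^10, C_2 ≅ Z^5.

Boundary ∂_1: C_1 → C_0 is given by ∂[p,q] = [q] − [p]. For instance
  ∂AB = B − A.
The 5×10 boundary matrix has rank 4 and Smith normal form diag(1,1,1,1).

The boundary map ∂_2: C_2 → C_1 sends each 2-simplex [p,q,r] to [q,r] − [p,r] + [p,q]. For instance
  ∂BDF = DF − BF + BD,
  ∂ADF = DF − AF + AD.
The resulting 10×5 matrix has rank 5, and its Smith normal form has invariant factors (1,1,1,1,1).

Reading off H_k = ker ∂_k / im ∂_{k+1}:

  H_0: rank C_0 − rank ∂_1 = 5 − 4 = 1, and the invariant factors of ∂_1 are all 1, so H_0 ≅ Z.
  H_1: rank ker ∂_1 − rank ∂_2 = (10 − 4) − 5 = 1, and the invariant factors of ∂_2 are all 1, so H_1 ≅ Z.
  H_2: rank ker ∂_2 − rank ∂_3 = (5 − 5) − 0 = 0, and there is no ∂_3, so H_2 ≅ 0.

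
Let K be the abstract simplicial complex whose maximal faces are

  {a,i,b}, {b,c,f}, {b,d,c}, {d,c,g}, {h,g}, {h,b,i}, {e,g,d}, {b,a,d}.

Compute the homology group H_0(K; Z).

Take the total order a < b < c < d < e < f < g < h < i on the vertex set. Then K (dimension 2) consists of the simplices:

  0-simplices (9): a, b, c, d, e, f, g, h, i
  1-simplices (16): ab, ad, ai, bc, bd, bf, bh, bi, cd, cf, cg, de, dg, eg, gh, hi
  2-simplices (7): abd, abi, bcd, bcf, bhi, cdg, deg

Hence C_0 ≅ Z^9, C_1 ≅ Z^16, C_2 ≅ Z^7.

Boundary ∂_1: C_1 → C_0 sends each edge [p,q] (with p < q) to q − p. For instance
  ∂ab = b − a.
As a 9×16 matrix over Z this has rank 8, with invariant factors (1,1,1,1,1,1,1,1).

∂_2: C_2 → C_1 sends each 2-simplex [p,q,r] to [q,r] − [p,r] + [p,q]. For instance
  ∂deg = eg − dg + de,
  ∂bhi = hi − bi + bh.
As a 16×7 matrix over Z this has rank 7, with invariant factors (1,1,1,1,1,1,1).

Reading off H_k = ker ∂_k / im ∂_{k+1}:

  H_0: rank C_0 − rank ∂_1 = 9 − 8 = 1, and the invariant factors of ∂_1 are all 1, so H_0 = Z.

H_0 ≅ Z.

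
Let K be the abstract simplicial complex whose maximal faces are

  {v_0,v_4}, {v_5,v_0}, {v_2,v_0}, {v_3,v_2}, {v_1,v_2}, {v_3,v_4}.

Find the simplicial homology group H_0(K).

H_0 ≅ Z.

We work with the vertex ordering v_0 < v_1 < v_2 < v_3 < v_4 < v_5. The simplices of K, each written with vertices in increasing order, are:

  0-simplices (6): [v_0], [v_1], [v_2], [v_3], [v_4], [v_5]
  1-simplices (6): [v_0,v_2], [v_0,v_4], [v_0,v_5], [v_1,v_2], [v_2,v_3], [v_3,v_4]

so the chain groups are C_0 ≅ Z^6, C_1 ≅ Z^6.

The boundary map ∂_1: C_1 → C_0 sends each edge [p,q] (with p < q) to q − p. For instance
  ∂[v_2,v_3] = [v_3] − [v_2].
The 6×6 boundary matrix has rank 5 and Smith normal form diag(1,1,1,1,1).

Computing H_k = (kernel of ∂_k) / (image of ∂_{k+1}):

  H_0: rank C_0 − rank ∂_1 = 6 − 5 = 1, and the invariant factors of ∂_1 are all 1, so H_0 ≅ Z.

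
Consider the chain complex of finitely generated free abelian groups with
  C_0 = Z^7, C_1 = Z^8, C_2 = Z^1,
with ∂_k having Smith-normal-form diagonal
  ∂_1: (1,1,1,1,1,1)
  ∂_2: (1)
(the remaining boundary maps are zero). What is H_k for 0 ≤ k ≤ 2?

H_0 ≅ Z,  H_1 ≅ Z,  H_2 = 0.

H_0: b_0 = 7 − 0 − 6 = 1; torsion from ∂_1 factors > 1: none. So H_0 ≅ Z.
H_1: b_1 = 8 − 6 − 1 = 1; torsion from ∂_2 factors > 1: none. So H_1 ≅ Z.
H_2: b_2 = 1 − 1 − 0 = 0; torsion from ∂_3 factors > 1: none. So H_2 ≅ 0.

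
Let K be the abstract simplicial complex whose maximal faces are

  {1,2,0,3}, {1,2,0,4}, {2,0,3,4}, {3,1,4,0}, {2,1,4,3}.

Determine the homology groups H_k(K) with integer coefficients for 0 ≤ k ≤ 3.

Take the total order 0 < 1 < 2 < 3 < 4 on the vertex set. Then K (dimension 3) consists of the simplices:

  0-simplices (5): [0], [1], [2], [3], [4]
  1-simplices (10): [0,1], [0,2], [0,3], [0,4], [1,2], [1,3], [1,4], [2,3], [2,4], [3,4]
  2-simplices (10): [0,1,2], [0,1,3], [0,1,4], [0,2,3], [0,2,4], [0,3,4], [1,2,3], [1,2,4], [1,3,4], [2,3,4]
  3-simplices (5): [0,1,2,3], [0,1,2,4], [0,1,3,4], [0,2,3,4], [1,2,3,4]

so the chain groups are C_0 ≅ Z^5, C_1 ≅ Z^10, C_2 ≅ Z^10, C_3 ≅ Z^5.

∂_1: C_1 → C_0 sends each edge [p,q] (with p < q) to q − p.
The 5×10 boundary matrix has rank 4 and Smith normal form diag(1,1,1,1).

∂_2: C_2 → C_1 sends each 2-simplex [p,q,r] to [q,r] − [p,r] + [p,q]. For instance
  ∂[0,1,3] = [1,3] − [0,3] + [0,1],
  ∂[2,3,4] = [3,4] − [2,4] + [2,3].
As a 10×10 matrix over Z this has rank 6, with invariant factors (1,1,1,1,1,1).

Boundary ∂_3: C_3 → C_2 sends each 3-simplex σ to the alternating sum Σ_i (−1)^i (σ with its i-th vertex removed). For instance
  ∂[0,2,3,4] = [2,3,4] − [0,3,4] + [0,2,4] − [0,2,3],
  ∂[0,1,2,4] = [1,2,4] − [0,2,4] + [0,1,4] − [0,1,2].
The 10×5 boundary matrix has rank 4 and Smith normal form diag(1,1,1,1).

Now H_k = ker ∂_k / im ∂_{k+1}, so:

  H_0: rank C_0 − rank ∂_1 = 5 − 4 = 1, and the invariant factors of ∂_1 are all 1, so H_0 = Z.
  H_1: rank ker ∂_1 − rank ∂_2 = (10 − 4) − 6 = 0, and the invariant factors of ∂_2 are all 1, so H_1 = 0.
  H_2: rank ker ∂_2 − rank ∂_3 = (10 − 6) − 4 = 0, and the invariant factors of ∂_3 are all 1, so H_2 = 0.
  H_3: rank ker ∂_3 − rank ∂_4 = (5 − 4) − 0 = 1, and there is no ∂_4, so H_3 = Z.

H_0 = Z,  H_1 = 0,  H_2 = 0,  H_3 = Z.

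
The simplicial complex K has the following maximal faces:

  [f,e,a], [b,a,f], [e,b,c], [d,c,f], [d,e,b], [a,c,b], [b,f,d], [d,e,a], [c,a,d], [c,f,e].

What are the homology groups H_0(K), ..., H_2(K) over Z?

H_0 = Z,  H_1 = Z/2,  H_2 = 0.

We work with the vertex ordering a < b < c < d < e < f. The simplices of K, each written with vertices in increasing order, are:

  0-simplices (6): a, b, c, d, e, f
  1-simplices (15): ab, ac, ad, ae, af, bc, bd, be, bf, cd, ce, cf, de, df, ef
  2-simplices (10): abc, abf, acd, ade, aef, bce, bde, bdf, cdf, cef

so the chain groups are C_0 ≅ Z^6, C_1 ≅ Z^15, C_2 ≅ Z^10.

Boundary ∂_1: C_1 → C_0 is given by ∂[p,q] = [q] − [p].
As a 6×15 matrix over Z this has rank 5, with invariant factors (1,1,1,1,1).

The boundary map ∂_2: C_2 → C_1 maps a triangle to the signed sum of its edges. For instance
  ∂abc = bc − ac + ab,
  ∂cef = ef − cf + ce.
The 15×10 boundary matrix has rank 10 and Smith normal form diag(1,1,1,1,1,1,1,1,1,2).

Computing H_k = (kernel of ∂_k) / (image of ∂_{k+1}):

  H_0: rank C_0 − rank ∂_1 = 6 − 5 = 1, and the invariant factors of ∂_1 are all 1, so H_0 ≅ Z.
  H_1: rank ker ∂_1 − rank ∂_2 = (15 − 5) − 10 = 0, and ∂_2 has invariant factor 2 > 1, so H_1 ≅ Z/2.
  H_2: rank ker ∂_2 − rank ∂_3 = (10 − 10) − 0 = 0, and there is no ∂_3, so H_2 ≅ 0.

As a check, the Euler characteristic is 6 − 15 + 10 = 1, which agrees with 1 − 0 + 0 = 1.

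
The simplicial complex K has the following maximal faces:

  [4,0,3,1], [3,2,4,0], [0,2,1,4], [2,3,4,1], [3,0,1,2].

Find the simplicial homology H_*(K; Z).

Order the vertices as 0 < 1 < 2 < 3 < 4. Listing each simplex with vertices in this order, K has dimension 3 with simplices:

  0-simplices (5): [0], [1], [2], [3], [4]
  1-simplices (10): [0,1], [0,2], [0,3], [0,4], [1,2], [1,3], [1,4], [2,3], [2,4], [3,4]
  2-simplices (10): [0,1,2], [0,1,3], [0,1,4], [0,2,3], [0,2,4], [0,3,4], [1,2,3], [1,2,4], [1,3,4], [2,3,4]
  3-simplices (5): [0,1,2,3], [0,1,2,4], [0,1,3,4], [0,2,3,4], [1,2,3,4]

so the chain groups are C_0 ≅ Z^5, C_1 ≅ Z^10, C_2 ≅ Z^10, C_3 ≅ Z^5.

Boundary ∂_1: C_1 → C_0 maps an edge to its endpoints' difference, ∂[p,q] = q − p.
The resulting 5×10 matrix has rank 4, and its Smith normal form has invariant factors (1,1,1,1).

∂_2: C_2 → C_1 acts by ∂[p,q,r] = [q,r] − [p,r] + [p,q]. For instance
  ∂[0,1,2] = [1,2] − [0,2] + [0,1],
  ∂[0,1,4] = [1,4] − [0,4] + [0,1].
The 10×10 boundary matrix has rank 6 and Smith normal form diag(1,1,1,1,1,1).

The boundary map ∂_3: C_3 → C_2 sends each 3-simplex σ to the alternating sum Σ_i (−1)^i (σ with its i-th vertex removed). For instance
  ∂[1,2,3,4] = [2,3,4] − [1,3,4] + [1,2,4] − [1,2,3],
  ∂[0,2,3,4] = [2,3,4] − [0,3,4] + [0,2,4] − [0,2,3].
As a 10×5 matrix over Z this has rank 4, with invariant factors (1,1,1,1).

Now H_k = ker ∂_k / im ∂_{k+1}, so:

  H_0: rank C_0 − rank ∂_1 = 5 − 4 = 1, and the invariant factors of ∂_1 are all 1, so H_0 = Z.
  H_1: rank ker ∂_1 − rank ∂_2 = (10 − 4) − 6 = 0, and the invariant factors of ∂_2 are all 1, so H_1 = 0.
  H_2: rank ker ∂_2 − rank ∂_3 = (10 − 6) − 4 = 0, and the invariant factors of ∂_3 are all 1, so H_2 = 0.
  H_3: rank ker ∂_3 − rank ∂_4 = (5 − 4) − 0 = 1, and there is no ∂_4, so H_3 = Z.

(K is a triangulation of the 3-sphere S^3.)

H_0 ≅ Z,  H_1 = 0,  H_2 = 0,  H_3 ≅ Z.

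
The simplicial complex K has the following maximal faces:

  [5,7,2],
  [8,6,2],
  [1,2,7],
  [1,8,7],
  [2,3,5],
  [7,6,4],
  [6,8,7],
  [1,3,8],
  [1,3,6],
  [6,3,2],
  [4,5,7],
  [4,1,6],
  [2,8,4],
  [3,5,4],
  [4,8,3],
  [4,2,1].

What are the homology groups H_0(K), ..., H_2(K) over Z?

Take the total order 1 < 2 < 3 < 4 < 5 < 6 < 7 < 8 on the vertex set. Then K (dimension 2) consists of the simplices:

  0-simplices (8): [1], [2], [3], [4], [5], [6], [7], [8]
  1-simplices (24): (24 of them)
  2-simplices (16): [1,2,4], [1,2,7], [1,3,6], [1,3,8], [1,4,6], [1,7,8], [2,3,5], [2,3,6], [2,4,8], [2,5,7], [2,6,8], [3,4,5], [3,4,8], [4,5,7], [4,6,7], [6,7,8]

Hence C_0 ≅ Z^8, C_1 ≅ Z^24, C_2 ≅ Z^16.

Boundary ∂_1: C_1 → C_0 is given by ∂[p,q] = [q] − [p].
The 8×24 boundary matrix has rank 7 and Smith normal form diag(1,1,1,1,1,1,1).

Boundary ∂_2: C_2 → C_1 acts by ∂[p,q,r] = [q,r] − [p,r] + [p,q]. For instance
  ∂[2,3,6] = [3,6] − [2,6] + [2,3],
  ∂[6,7,8] = [7,8] − [6,8] + [6,7].
This gives a 24×16 integer matrix of rank 15; reducing to Smith normal form yields diagonal entries (1,1,1,1,1,1,1,1,1,1,1,1,1,1,1).

From H_k ≅ ker(∂_k) / im(∂_{k+1}) we obtain:

  H_0: rank C_0 − rank ∂_1 = 8 − 7 = 1, and the invariant factors of ∂_1 are all 1, so H_0 ≅ Z.
  H_1: rank ker ∂_1 − rank ∂_2 = (24 − 7) − 15 = 2, and the invariant factors of ∂_2 are all 1, so H_1 ≅ Z^2.
  H_2: rank ker ∂_2 − rank ∂_3 = (16 − 15) − 0 = 1, and there is no ∂_3, so H_2 ≅ Z.

(K is a triangulation of the torus T^2.)

H_0 = Z,  H_1 = Z^2,  H_2 = Z.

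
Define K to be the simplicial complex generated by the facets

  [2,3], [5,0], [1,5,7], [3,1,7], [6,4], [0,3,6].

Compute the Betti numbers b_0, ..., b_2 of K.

b_0 = 1, b_1 = 1, b_2 = 0.

Fix the vertex order 0 < 1 < 2 < 3 < 4 < 5 < 6 < 7 and write every simplex with vertices in increasing order. Then dim K = 2 and the simplices of K are:

  0-simplices (8): [0], [1], [2], [3], [4], [5], [6], [7]
  1-simplices (11): [0,3], [0,5], [0,6], [1,3], [1,5], [1,7], [2,3], [3,6], [3,7], [4,6], [5,7]
  2-simplices (3): [0,3,6], [1,3,7], [1,5,7]

giving chain groups C_0 ≅ Z^8, C_1 ≅ Z^11, C_2 ≅ Z^3.

Boundary ∂_1: C_1 → C_0 maps an edge to its endpoints' difference, ∂[p,q] = q − p.
The resulting 8×11 matrix has rank 7, and its Smith normal form has invariant factors (1,1,1,1,1,1,1).

∂_2: C_2 → C_1 sends each 2-simplex [p,q,r] to [q,r] − [p,r] + [p,q]. For instance
  ∂[1,5,7] = [5,7] − [1,7] + [1,5],
  ∂[1,3,7] = [3,7] − [1,7] + [1,3].
This gives a 11×3 integer matrix of rank 3; reducing to Smith normal form yields diagonal entries (1,1,1).

Now H_k = ker ∂_k / im ∂_{k+1}, so:

  H_0: rank C_0 − rank ∂_1 = 8 − 7 = 1, and the invariant factors of ∂_1 are all 1, so H_0 ≅ Z.
  H_1: rank ker ∂_1 − rank ∂_2 = (11 − 7) − 3 = 1, and the invariant factors of ∂_2 are all 1, so H_1 ≅ Z.
  H_2: rank ker ∂_2 − rank ∂_3 = (3 − 3) − 0 = 0, and there is no ∂_3, so H_2 ≅ 0.

Hence the Betti numbers are b_0 = 1, b_1 = 1, b_2 = 0.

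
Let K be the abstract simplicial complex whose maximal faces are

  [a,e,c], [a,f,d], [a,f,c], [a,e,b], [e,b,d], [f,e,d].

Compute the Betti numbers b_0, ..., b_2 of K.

b_0 = 1, b_1 = 1, b_2 = 0.

Take the total order a < b < c < d < e < f on the vertex set. Then K (dimension 2) consists of the simplices:

  0-simplices (6): a, b, c, d, e, f
  1-simplices (12): ab, ac, ad, ae, af, bd, be, ce, cf, de, df, ef
  2-simplices (6): abe, ace, acf, adf, bde, def

so the chain groups are C_0 ≅ Z^6, C_1 ≅ Z^12, C_2 ≅ Z^6.

Boundary ∂_1: C_1 → C_0 is given by ∂[p,q] = [q] − [p]. For instance
  ∂df = f − d.
The resulting 6×12 matrix has rank 5, and its Smith normal form has invariant factors (1,1,1,1,1).

∂_2: C_2 → C_1 sends each 2-simplex [p,q,r] to [q,r] − [p,r] + [p,q]. For instance
  ∂def = ef − df + de,
  ∂adf = df − af + ad.
The 12×6 boundary matrix has rank 6 and Smith normal form diag(1,1,1,1,1,1).

Now H_k = ker ∂_k / im ∂_{k+1}, so:

  H_0: rank C_0 − rank ∂_1 = 6 − 5 = 1, and the invariant factors of ∂_1 are all 1, so H_0 ≅ Z.
  H_1: rank ker ∂_1 − rank ∂_2 = (12 − 5) − 6 = 1, and the invariant factors of ∂_2 are all 1, so H_1 ≅ Z.
  H_2: rank ker ∂_2 − rank ∂_3 = (6 − 6) − 0 = 0, and there is no ∂_3, so H_2 ≅ 0.

As a check, the Euler characteristic is 6 − 12 + 6 = 0, which agrees with 1 − 1 + 0 = 0.
(K is a triangulation of the cylinder S^1 x I.)

Hence the Betti numbers are b_0 = 1, b_1 = 1, b_2 = 0.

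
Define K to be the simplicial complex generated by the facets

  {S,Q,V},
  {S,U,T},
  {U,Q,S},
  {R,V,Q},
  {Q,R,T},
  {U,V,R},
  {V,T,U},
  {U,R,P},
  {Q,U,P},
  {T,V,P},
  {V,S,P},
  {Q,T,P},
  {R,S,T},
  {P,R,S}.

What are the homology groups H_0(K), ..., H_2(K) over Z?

H_0 ≅ Z,  H_1 ≅ Z^2,  H_2 ≅ Z.

We work with the vertex ordering P < Q < R < S < T < U < V. The simplices of K, each written with vertices in increasing order, are:

  0-simplices (7): P, Q, R, S, T, U, V
  1-simplices (21): PQ, PR, PS, PT, PU, PV, QR, QS, QT, QU, QV, RS, RT, RU, RV, ST, SU, SV, TU, TV, UV
  2-simplices (14): PQT, PQU, PRS, PRU, PSV, PTV, QRT, QRV, QSU, QSV, RST, RUV, STU, TUV

so the chain groups are C_0 ≅ Z^7, C_1 ≅ Z^21, C_2 ≅ Z^14.

The boundary map ∂_1: C_1 → C_0 maps an edge to its endpoints' difference, ∂[p,q] = q − p. For instance
  ∂RU = U − R.
As a 7×21 matrix over Z this has rank 6, with invariant factors (1,1,1,1,1,1).

∂_2: C_2 → C_1 acts by ∂[p,q,r] = [q,r] − [p,r] + [p,q]. For instance
  ∂RUV = UV − RV + RU,
  ∂STU = TU − SU + ST.
The resulting 21×14 matrix has rank 13, and its Smith normal form has invariant factors (1,1,1,1,1,1,1,1,1,1,1,1,1).

Now H_k = ker ∂_k / im ∂_{k+1}, so:

  H_0: rank C_0 − rank ∂_1 = 7 − 6 = 1, and the invariant factors of ∂_1 are all 1, so H_0 = Z.
  H_1: rank ker ∂_1 − rank ∂_2 = (21 − 6) − 13 = 2, and the invariant factors of ∂_2 are all 1, so H_1 = Z^2.
  H_2: rank ker ∂_2 − rank ∂_3 = (14 − 13) − 0 = 1, and there is no ∂_3, so H_2 = Z.

As a check, the Euler characteristic is 7 − 21 + 14 = 0, which agrees with 1 − 2 + 1 = 0.
(K is a triangulation of the torus T^2.)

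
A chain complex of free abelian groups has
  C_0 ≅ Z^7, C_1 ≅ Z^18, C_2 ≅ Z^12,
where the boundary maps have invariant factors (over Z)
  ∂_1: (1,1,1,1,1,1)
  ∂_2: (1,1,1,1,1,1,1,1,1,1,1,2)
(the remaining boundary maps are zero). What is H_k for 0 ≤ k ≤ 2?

H_0 = Z,  H_1 = Z/2Z,  H_2 = 0.

H_0: b_0 = 7 − 0 − 6 = 1; torsion from ∂_1 factors > 1: none. So H_0 = Z.
H_1: b_1 = 18 − 6 − 12 = 0; torsion from ∂_2 factors > 1: [2]. So H_1 = Z/2Z.
H_2: b_2 = 12 − 12 − 0 = 0; torsion from ∂_3 factors > 1: none. So H_2 = 0.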